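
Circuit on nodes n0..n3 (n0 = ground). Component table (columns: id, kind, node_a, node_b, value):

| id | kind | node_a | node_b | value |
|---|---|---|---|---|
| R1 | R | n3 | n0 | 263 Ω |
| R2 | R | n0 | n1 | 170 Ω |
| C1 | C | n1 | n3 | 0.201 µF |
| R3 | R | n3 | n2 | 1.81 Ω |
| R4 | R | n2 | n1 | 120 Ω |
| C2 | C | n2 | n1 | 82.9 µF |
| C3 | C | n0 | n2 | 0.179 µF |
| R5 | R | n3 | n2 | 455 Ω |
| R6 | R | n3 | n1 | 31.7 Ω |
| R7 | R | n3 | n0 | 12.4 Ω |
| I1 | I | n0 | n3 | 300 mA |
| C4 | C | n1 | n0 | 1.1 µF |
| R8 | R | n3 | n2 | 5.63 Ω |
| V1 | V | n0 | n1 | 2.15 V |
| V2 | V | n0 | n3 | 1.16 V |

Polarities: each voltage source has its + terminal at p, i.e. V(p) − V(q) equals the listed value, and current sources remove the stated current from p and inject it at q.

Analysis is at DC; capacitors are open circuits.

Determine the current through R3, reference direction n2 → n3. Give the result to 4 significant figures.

MNA unknowns: 3 node voltages V₁..V_3 plus 2 source currents (V1, V2)
R1: Y=0.003802 on G[3,0]
R2: Y=0.005882 on G[0,1]
C1: Y=0.000 on G[1,3]
R3: Y=0.5525 on G[3,2]
R4: Y=0.008333 on G[2,1]
C2: Y=0.000 on G[2,1]
C3: Y=0.000 on G[0,2]
R5: Y=0.002198 on G[3,2]
R6: Y=0.03155 on G[3,1]
R7: Y=0.08065 on G[3,0]
I1: z[0]−=0.3, z[3]+=0.3
C4: Y=0.000 on G[1,0]
R8: Y=0.1776 on G[3,2]
V1: row V0−V1=2.15, i_V1 at 0,1
V2: row V0−V3=1.16, i_V2 at 0,3
solve → V1=-2.150, V2=-1.171, V3=-1.160
aux → i_V1=-0.05203, i_V2=-0.3586

-0.006154 A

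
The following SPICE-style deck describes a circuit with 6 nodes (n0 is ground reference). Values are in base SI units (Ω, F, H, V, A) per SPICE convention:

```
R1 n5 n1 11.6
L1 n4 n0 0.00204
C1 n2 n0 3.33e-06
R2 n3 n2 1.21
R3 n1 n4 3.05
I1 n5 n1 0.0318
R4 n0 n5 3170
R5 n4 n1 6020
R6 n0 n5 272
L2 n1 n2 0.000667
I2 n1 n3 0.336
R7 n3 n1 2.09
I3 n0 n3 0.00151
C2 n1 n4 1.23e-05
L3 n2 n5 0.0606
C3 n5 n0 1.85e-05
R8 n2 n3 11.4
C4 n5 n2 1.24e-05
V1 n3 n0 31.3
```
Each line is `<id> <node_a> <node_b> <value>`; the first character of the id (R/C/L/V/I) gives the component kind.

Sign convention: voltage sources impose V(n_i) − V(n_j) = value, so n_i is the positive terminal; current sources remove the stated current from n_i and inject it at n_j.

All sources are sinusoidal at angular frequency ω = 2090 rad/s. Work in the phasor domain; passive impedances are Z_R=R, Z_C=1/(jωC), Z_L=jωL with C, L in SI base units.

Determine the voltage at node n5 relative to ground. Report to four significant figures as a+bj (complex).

MNA unknowns: 5 node voltages V₁..V_5 plus 1 source current (V1)
R1: Y=0.08621+0.000j on G[5,1]
L1: Y=0.000-0.2345j on G[4,0]
C1: Y=0.000+0.006960j on G[2,0]
R2: Y=0.8264+0.000j on G[3,2]
R3: Y=0.3279+0.000j on G[1,4]
I1: z[5]−=0.0318, z[1]+=0.0318
R4: Y=0.0003155+0.000j on G[0,5]
R5: Y=0.0001661+0.000j on G[4,1]
R6: Y=0.003676+0.000j on G[0,5]
L2: Y=0.000-0.7173j on G[1,2]
I2: z[1]−=0.336, z[3]+=0.336
R7: Y=0.4785+0.000j on G[3,1]
I3: z[0]−=0.00151, z[3]+=0.00151
C2: Y=0.000+0.02571j on G[1,4]
L3: Y=0.000-0.007896j on G[2,5]
C3: Y=0.000+0.03866j on G[5,0]
R8: Y=0.08772+0.000j on G[2,3]
C4: Y=0.000+0.02592j on G[5,2]
V1: row V3−V0=31.3, i_V1 at 3,0
solve → V1=25.81+0.8963j, V2=29.97+2.838j, V3=31.30+0.000j, V4=17.00+13.74j, V5=20.11-5.794j
aux → i_V1=-3.505+3.023j

20.11-5.794j V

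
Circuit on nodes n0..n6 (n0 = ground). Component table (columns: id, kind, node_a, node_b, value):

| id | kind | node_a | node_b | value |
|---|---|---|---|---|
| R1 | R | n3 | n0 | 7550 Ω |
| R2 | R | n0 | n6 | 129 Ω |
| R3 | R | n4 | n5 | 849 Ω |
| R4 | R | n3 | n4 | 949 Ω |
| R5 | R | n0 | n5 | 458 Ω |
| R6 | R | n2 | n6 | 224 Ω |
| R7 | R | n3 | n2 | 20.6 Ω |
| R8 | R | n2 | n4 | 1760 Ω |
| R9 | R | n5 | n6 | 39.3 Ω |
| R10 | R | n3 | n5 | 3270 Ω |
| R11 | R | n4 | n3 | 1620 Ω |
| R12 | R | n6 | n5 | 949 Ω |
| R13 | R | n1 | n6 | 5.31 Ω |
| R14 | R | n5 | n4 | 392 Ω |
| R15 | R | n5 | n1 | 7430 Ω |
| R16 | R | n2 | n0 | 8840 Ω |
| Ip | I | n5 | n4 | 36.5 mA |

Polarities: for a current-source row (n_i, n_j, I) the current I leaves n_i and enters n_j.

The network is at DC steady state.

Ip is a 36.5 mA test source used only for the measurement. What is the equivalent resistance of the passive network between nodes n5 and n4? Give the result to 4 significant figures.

R_eq = 192.7 Ω

Element admittances at DC:
  Y(R1) = 0.0001325 S between n3,n0
  Y(R2) = 0.007752 S between n0,n6
  Y(R3) = 0.001178 S between n4,n5
  Y(R4) = 0.001054 S between n3,n4
  Y(R5) = 0.002183 S between n0,n5
  Y(R6) = 0.004464 S between n2,n6
  Y(R7) = 0.04854 S between n3,n2
  Y(R8) = 0.0005682 S between n2,n4
  Y(R9) = 0.02545 S between n5,n6
  Y(R10) = 0.0003058 S between n3,n5
  Y(R11) = 0.0006173 S between n4,n3
  Y(R12) = 0.001054 S between n6,n5
  Y(R13) = 0.1883 S between n1,n6
  Y(R14) = 0.002551 S between n5,n4
  Y(R15) = 0.0001346 S between n5,n1
  Y(R16) = 0.0001131 S between n2,n0
  Ip: injects 0.0365 A into n4 (from n5)
Assemble and solve the 6×6 MNA system:
  V(n1)=0.02054  V(n2)=2.035  V(n3)=2.171  V(n4)=6.723  V(n5)=-0.3109  V(n6)=0.02077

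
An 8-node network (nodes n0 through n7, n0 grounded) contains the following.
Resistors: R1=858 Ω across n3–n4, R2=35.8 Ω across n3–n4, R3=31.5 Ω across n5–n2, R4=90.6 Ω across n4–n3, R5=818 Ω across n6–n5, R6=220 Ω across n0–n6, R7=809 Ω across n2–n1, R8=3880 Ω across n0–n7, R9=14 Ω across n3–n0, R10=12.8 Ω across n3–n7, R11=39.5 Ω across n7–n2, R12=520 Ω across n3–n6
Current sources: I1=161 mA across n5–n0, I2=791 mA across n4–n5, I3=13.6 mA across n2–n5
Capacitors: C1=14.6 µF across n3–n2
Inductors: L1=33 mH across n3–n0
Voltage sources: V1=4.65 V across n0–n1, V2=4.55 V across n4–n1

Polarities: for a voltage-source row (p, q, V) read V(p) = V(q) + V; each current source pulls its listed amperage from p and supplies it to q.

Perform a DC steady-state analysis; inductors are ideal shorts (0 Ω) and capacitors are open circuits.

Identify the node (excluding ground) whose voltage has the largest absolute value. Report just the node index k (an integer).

Element admittances at DC:
  Y(R1) = 0.001166 S between n3,n4
  I1: injects 0.161 A into n0 (from n5)
  Y(C1) = 0.000 S between n3,n2
  I2: injects 0.791 A into n5 (from n4)
  Y(R2) = 0.02793 S between n3,n4
  Y(R3) = 0.03175 S between n5,n2
  Y(R4) = 0.01104 S between n4,n3
  Y(R5) = 0.001222 S between n6,n5
  Y(R6) = 0.004545 S between n0,n6
  Y(R7) = 0.001236 S between n2,n1
  I3: injects 0.0136 A into n5 (from n2)
  L1: short n3↔n0 (DC inductor)
  Y(R8) = 0.0002577 S between n0,n7
  Y(R9) = 0.07143 S between n3,n0
  Y(R10) = 0.07812 S between n3,n7
  Y(R11) = 0.02532 S between n7,n2
  Y(R12) = 0.001923 S between n3,n6
  V1: constraint V(n0)−V(n1) = 4.65
  V2: constraint V(n4)−V(n1) = 4.55
Assemble and solve the 10×10 MNA system:
  V(n1)=-4.650  V(n2)=28.27  V(n3)=0.000  V(n4)=-0.1000  V(n5)=47.02  V(n6)=7.474  V(n7)=6.902
  i(L1)=0.5495  i(V1)=0.7463  i(V2)=-0.7870

5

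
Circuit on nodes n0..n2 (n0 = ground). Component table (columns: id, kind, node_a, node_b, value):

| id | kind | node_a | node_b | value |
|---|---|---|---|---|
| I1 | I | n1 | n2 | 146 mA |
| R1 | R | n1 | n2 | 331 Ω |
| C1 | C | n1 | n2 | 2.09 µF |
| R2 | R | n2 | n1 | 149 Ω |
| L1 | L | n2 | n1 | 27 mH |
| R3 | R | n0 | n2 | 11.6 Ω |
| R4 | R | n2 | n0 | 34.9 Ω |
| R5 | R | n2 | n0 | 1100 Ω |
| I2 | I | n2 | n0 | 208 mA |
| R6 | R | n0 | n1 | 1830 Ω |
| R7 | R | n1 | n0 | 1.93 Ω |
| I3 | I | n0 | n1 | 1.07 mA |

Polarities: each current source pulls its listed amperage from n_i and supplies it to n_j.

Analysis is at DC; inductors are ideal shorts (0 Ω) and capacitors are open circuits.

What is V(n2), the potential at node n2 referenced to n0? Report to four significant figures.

-0.3262 V

Element admittances at DC:
  I1: injects 0.146 A into n2 (from n1)
  Y(R1) = 0.003021 S between n1,n2
  Y(C1) = 0.000 S between n1,n2
  Y(R2) = 0.006711 S between n2,n1
  L1: short n2↔n1 (DC inductor)
  Y(R3) = 0.08621 S between n0,n2
  Y(R4) = 0.02865 S between n2,n0
  Y(R5) = 0.0009091 S between n2,n0
  I2: injects 0.208 A into n0 (from n2)
  Y(R6) = 0.0005464 S between n0,n1
  Y(R7) = 0.5181 S between n1,n0
  I3: injects 0.00107 A into n1 (from n0)
Assemble and solve the 3×3 MNA system:
  V(n1)=-0.3262  V(n2)=-0.3262
  i(L1)=-0.02424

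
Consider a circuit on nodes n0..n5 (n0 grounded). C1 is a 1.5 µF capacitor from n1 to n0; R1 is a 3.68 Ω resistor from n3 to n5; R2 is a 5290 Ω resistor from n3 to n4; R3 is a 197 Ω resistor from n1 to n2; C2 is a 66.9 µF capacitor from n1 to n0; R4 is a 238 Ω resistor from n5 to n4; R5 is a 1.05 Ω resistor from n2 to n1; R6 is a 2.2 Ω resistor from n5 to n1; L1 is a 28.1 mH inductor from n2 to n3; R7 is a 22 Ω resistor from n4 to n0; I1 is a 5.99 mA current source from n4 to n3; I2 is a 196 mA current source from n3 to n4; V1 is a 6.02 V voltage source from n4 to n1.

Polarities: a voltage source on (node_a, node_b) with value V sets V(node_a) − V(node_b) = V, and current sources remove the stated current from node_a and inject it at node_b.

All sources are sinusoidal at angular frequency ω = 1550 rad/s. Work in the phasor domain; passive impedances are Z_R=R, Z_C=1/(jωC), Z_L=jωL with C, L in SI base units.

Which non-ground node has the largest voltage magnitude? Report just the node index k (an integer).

4

Apply KCL at each of the 5 non-ground nodes and solve the resulting linear system.
Node n1: branches {C1, R3, C2, R5, R6, V1} → V_1 = -0.9347+2.180j
Node n2: branches {R3, R5, L1} → V_2 = -0.9386+2.205j
Node n3: branches {R1, R2, L1, I1, I2} → V_3 = -1.963+2.043j
Node n4: branches {R2, R4, R7, I1, I2, V1} → V_4 = 5.085+2.180j
Node n5: branches {R1, R4, R6} → V_5 = -1.283+2.129j
Source currents: i(V1)=-0.06923-0.09934j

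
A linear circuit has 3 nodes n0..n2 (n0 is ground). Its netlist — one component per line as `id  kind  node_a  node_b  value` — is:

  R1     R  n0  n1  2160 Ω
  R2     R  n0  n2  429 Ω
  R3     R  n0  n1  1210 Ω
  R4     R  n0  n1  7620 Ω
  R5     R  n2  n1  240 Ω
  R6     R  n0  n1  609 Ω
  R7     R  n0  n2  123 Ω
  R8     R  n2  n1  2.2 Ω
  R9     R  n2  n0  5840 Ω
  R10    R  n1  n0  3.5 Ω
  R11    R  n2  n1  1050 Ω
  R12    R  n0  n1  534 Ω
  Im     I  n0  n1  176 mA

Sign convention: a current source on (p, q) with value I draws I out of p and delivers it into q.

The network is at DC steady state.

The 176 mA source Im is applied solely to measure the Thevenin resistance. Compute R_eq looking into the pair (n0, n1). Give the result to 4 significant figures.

R_eq = 3.322 Ω

Apply KCL at each of the 2 non-ground nodes and solve the resulting linear system.
Node n1: branches {R1, R3, R4, R5, R6, R8, R10, R11, R12, Im} → V_1 = 0.5846
Node n2: branches {R2, R5, R7, R8, R9, R11} → V_2 = 0.5714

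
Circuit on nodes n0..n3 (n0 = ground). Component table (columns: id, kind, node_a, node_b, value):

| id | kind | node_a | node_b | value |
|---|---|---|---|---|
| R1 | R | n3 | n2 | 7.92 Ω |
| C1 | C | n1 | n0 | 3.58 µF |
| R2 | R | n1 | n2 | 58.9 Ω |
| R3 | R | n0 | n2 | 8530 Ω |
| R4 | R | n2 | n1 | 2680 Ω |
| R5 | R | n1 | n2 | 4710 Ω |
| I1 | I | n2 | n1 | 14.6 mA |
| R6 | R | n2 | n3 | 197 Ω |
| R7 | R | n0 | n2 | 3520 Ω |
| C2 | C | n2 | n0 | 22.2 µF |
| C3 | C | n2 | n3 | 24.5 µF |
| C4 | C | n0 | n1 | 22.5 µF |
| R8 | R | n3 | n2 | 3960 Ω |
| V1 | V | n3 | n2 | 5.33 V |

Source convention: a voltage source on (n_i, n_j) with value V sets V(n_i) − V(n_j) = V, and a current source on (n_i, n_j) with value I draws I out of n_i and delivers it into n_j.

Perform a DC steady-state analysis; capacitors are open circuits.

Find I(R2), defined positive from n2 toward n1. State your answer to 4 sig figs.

Apply KCL at each of the 3 non-ground nodes and solve the resulting linear system.
Node n1: branches {C1, R2, R4, R5, I1, C4} → V_1 = 0.8313
Node n2: branches {R1, R2, R3, R4, R5, I1, R6, R7, C2, C3, R8, V1} → V_2 = 0.000
Node n3: branches {R1, R6, C3, R8, V1} → V_3 = 5.330
Source currents: i(V1)=-0.7014

-0.01411 A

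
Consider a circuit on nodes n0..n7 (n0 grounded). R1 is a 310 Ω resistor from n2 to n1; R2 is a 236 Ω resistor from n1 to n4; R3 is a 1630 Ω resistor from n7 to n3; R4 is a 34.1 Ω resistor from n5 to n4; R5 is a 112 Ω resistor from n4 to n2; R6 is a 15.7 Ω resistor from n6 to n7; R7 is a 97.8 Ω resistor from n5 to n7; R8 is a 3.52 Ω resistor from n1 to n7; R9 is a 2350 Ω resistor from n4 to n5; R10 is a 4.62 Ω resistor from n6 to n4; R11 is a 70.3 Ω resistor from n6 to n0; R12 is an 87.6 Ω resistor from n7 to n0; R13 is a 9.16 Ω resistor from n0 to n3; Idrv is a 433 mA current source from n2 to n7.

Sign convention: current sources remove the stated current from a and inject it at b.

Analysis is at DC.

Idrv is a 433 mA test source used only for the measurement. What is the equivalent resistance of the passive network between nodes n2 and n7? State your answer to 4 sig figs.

R_eq = 90.69 Ω

Element admittances at DC:
  Y(R1) = 0.003226 S between n2,n1
  Y(R2) = 0.004237 S between n1,n4
  Y(R3) = 0.0006135 S between n7,n3
  Y(R4) = 0.02933 S between n5,n4
  Y(R5) = 0.008929 S between n4,n2
  Y(R6) = 0.06369 S between n6,n7
  Y(R7) = 0.01022 S between n5,n7
  Y(R8) = 0.2841 S between n1,n7
  Y(R9) = 0.0004255 S between n4,n5
  Y(R10) = 0.2165 S between n6,n4
  Y(R11) = 0.01422 S between n6,n0
  Y(R12) = 0.01142 S between n7,n0
  Y(R13) = 0.1092 S between n0,n3
  Idrv: injects 0.433 A into n7 (from n2)
Assemble and solve the 7×7 MNA system:
  V(n1)=1.452  V(n2)=-37.31  V(n3)=0.01093  V(n4)=-2.825  V(n5)=-1.602  V(n6)=-1.654  V(n7)=1.956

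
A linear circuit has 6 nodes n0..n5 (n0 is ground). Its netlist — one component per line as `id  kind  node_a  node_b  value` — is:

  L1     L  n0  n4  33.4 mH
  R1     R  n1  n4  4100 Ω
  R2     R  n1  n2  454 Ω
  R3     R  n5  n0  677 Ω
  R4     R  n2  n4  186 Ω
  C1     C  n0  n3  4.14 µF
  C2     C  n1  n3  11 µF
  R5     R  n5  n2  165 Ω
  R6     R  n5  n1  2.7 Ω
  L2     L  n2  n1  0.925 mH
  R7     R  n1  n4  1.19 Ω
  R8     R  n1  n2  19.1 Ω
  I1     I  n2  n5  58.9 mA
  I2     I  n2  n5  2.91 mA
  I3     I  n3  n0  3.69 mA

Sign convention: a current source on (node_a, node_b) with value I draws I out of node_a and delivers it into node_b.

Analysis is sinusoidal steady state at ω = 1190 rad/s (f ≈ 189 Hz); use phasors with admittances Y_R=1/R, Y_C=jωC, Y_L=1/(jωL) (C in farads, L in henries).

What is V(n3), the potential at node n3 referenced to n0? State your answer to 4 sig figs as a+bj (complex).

-0.01003+0.1077j V

Element admittances at ω=1190 rad/s:
  Y(L1) = 0.000-0.02516j S between n0,n4
  Y(R1) = 0.0002439+0.000j S between n1,n4
  Y(R2) = 0.002203+0.000j S between n1,n2
  Y(R3) = 0.001477+0.000j S between n5,n0
  Y(R4) = 0.005376+0.000j S between n2,n4
  Y(C1) = 0.000+0.004927j S between n0,n3
  Y(C2) = 0.000+0.01309j S between n1,n3
  Y(R5) = 0.006061+0.000j S between n5,n2
  Y(R6) = 0.3704+0.000j S between n5,n1
  Y(L2) = 0.000-0.9085j S between n2,n1
  Y(R7) = 0.8403+0.000j S between n1,n4
  Y(R8) = 0.05236+0.000j S between n1,n2
  I1: injects 0.0589 A into n5 (from n2)
  I2: injects 0.00291 A into n5 (from n2)
  I3: injects 0.00369 A into n0 (from n3)
Assemble and solve the 5×5 MNA system:
  V(n1)=-0.01381-0.1336j  V(n2)=-0.01864-0.2002j  V(n3)=-0.01003+0.1077j  V(n4)=-0.009843-0.1344j  V(n5)=0.1497-0.1342j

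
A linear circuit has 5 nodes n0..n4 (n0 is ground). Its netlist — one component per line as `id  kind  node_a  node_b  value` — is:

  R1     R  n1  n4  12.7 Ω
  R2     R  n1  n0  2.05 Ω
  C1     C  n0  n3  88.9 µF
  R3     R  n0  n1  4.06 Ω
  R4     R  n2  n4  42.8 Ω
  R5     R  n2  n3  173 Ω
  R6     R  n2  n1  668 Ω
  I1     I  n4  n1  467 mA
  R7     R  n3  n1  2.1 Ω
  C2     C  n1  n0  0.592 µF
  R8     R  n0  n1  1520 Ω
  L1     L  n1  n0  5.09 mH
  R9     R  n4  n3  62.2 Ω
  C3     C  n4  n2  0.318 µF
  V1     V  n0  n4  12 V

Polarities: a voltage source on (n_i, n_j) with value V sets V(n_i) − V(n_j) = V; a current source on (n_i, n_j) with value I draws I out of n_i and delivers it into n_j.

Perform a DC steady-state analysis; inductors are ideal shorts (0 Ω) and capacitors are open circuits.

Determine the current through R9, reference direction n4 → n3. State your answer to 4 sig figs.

-0.1850 A

MNA unknowns: 4 node voltages V₁..V_4 plus 2 source currents (L1, V1)
R1: Y=0.07874 on G[1,4]
R2: Y=0.4878 on G[1,0]
C1: Y=0.000 on G[0,3]
R3: Y=0.2463 on G[0,1]
R4: Y=0.02336 on G[2,4]
R5: Y=0.005780 on G[2,3]
R6: Y=0.001497 on G[2,1]
I1: z[4]−=0.467, z[1]+=0.467
R7: Y=0.4762 on G[3,1]
C2: Y=0.000 on G[1,0]
R8: Y=0.0006579 on G[0,1]
L1: row V1−V0=0, i_L1 at 1,0
R9: Y=0.01608 on G[4,3]
C3: Y=0.000 on G[4,2]
V1: row V0−V4=12, i_V1 at 0,4
solve → V1=0.000, V2=-9.243, V3=-0.4946, V4=-12.00
aux → i_L1=-0.7273, i_V1=-0.7273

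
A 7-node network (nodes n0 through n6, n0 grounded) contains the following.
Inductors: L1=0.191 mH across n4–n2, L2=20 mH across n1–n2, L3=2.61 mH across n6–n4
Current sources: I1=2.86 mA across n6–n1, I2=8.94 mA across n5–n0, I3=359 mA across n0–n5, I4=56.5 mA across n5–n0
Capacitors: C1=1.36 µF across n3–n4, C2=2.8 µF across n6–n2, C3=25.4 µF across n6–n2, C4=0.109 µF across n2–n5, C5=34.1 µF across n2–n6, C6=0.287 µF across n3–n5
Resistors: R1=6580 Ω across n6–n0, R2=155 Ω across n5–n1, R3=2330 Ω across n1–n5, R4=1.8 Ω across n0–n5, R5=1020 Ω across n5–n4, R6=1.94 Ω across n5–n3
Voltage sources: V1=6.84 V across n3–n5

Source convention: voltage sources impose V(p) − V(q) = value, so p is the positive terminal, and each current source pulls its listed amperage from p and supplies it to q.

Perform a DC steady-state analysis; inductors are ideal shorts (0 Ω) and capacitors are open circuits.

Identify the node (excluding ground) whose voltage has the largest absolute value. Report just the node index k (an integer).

Element admittances at DC:
  L1: short n4↔n2 (DC inductor)
  I1: injects 0.00286 A into n1 (from n6)
  Y(C1) = 0.000 S between n3,n4
  Y(C2) = 0.000 S between n6,n2
  I2: injects 0.00894 A into n0 (from n5)
  Y(C3) = 0.000 S between n6,n2
  I3: injects 0.359 A into n5 (from n0)
  L2: short n1↔n2 (DC inductor)
  Y(R1) = 0.0001520 S between n6,n0
  Y(C4) = 0.000 S between n2,n5
  Y(R2) = 0.006452 S between n5,n1
  Y(R3) = 0.0004292 S between n1,n5
  I4: injects 0.0565 A into n0 (from n5)
  L3: short n6↔n4 (DC inductor)
  Y(C5) = 0.000 S between n2,n6
  Y(C6) = 0.000 S between n3,n5
  Y(R4) = 0.5556 S between n0,n5
  Y(R5) = 0.0009804 S between n5,n4
  Y(R6) = 0.5155 S between n5,n3
  V1: constraint V(n3)−V(n5) = 6.84
Assemble and solve the 10×10 MNA system:
  V(n1)=0.5182  V(n2)=0.5182  V(n3)=7.368  V(n4)=0.5182  V(n5)=0.5283  V(n6)=0.5182
  i(L1)=-0.002929  i(L2)=0.002929  i(L3)=-0.002939  i(V1)=-3.526

3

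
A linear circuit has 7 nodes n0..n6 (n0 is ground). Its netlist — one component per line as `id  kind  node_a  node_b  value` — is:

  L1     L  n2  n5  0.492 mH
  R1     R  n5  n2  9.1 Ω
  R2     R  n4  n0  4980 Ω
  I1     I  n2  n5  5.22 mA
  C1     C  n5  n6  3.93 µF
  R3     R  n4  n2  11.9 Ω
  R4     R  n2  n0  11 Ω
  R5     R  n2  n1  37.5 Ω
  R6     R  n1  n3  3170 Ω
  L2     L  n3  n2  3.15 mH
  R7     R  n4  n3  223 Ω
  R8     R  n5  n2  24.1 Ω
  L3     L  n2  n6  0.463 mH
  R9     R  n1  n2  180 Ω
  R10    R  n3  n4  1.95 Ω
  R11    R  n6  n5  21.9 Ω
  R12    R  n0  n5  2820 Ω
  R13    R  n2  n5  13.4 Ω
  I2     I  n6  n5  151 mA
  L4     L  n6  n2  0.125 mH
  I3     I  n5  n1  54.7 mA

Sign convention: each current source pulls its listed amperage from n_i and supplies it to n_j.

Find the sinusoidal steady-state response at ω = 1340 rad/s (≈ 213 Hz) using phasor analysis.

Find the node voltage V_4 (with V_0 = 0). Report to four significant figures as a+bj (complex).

MNA unknowns: 6 node voltages V₁..V_6
L1: Y=0.000-1.517j on G[2,5]
R1: Y=0.1099+0.000j on G[5,2]
R2: Y=0.0002008+0.000j on G[4,0]
I1: z[2]−=0.00522, z[5]+=0.00522
C1: Y=0.000+0.005266j on G[5,6]
R3: Y=0.08403+0.000j on G[4,2]
R4: Y=0.09091+0.000j on G[2,0]
R5: Y=0.02667+0.000j on G[2,1]
R6: Y=0.0003155+0.000j on G[1,3]
L2: Y=0.000-0.2369j on G[3,2]
R7: Y=0.004484+0.000j on G[4,3]
R8: Y=0.04149+0.000j on G[5,2]
L3: Y=0.000-1.612j on G[2,6]
R9: Y=0.005556+0.000j on G[1,2]
R10: Y=0.5128+0.000j on G[3,4]
R11: Y=0.04566+0.000j on G[6,5]
R12: Y=0.0003546+0.000j on G[0,5]
R13: Y=0.07463+0.000j on G[2,5]
I2: z[6]−=0.151, z[5]+=0.151
L4: Y=0.000-5.970j on G[6,2]
I3: z[5]−=0.0547, z[1]+=0.0547
solve → V1=1.681-0.0002360j, V2=-4.888e-05-0.0002559j, V3=0.0005791+0.001790j, V4=0.0004912+0.001503j, V5=0.01225+0.06475j, V6=-0.0005691-0.02015j

0.0004912+0.001503j V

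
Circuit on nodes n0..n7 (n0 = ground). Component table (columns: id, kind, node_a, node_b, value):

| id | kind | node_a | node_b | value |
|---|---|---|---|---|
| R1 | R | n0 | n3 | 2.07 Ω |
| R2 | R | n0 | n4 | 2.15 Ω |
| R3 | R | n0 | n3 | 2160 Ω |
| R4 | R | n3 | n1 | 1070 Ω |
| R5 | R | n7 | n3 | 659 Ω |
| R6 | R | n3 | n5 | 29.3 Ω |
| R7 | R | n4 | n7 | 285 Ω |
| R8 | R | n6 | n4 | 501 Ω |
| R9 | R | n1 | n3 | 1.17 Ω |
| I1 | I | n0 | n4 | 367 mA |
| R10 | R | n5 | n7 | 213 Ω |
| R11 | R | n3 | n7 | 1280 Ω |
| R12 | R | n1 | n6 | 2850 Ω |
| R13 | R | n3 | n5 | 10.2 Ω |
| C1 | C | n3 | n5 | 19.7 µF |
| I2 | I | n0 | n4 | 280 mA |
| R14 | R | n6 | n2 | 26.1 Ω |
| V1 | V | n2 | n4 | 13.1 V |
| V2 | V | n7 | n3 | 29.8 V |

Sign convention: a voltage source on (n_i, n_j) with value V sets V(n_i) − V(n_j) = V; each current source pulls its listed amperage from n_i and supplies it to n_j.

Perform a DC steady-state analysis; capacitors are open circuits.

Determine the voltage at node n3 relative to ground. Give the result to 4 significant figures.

-0.1930 V

Element admittances at DC:
  Y(R1) = 0.4831 S between n0,n3
  Y(R2) = 0.4651 S between n0,n4
  Y(R3) = 0.0004630 S between n0,n3
  Y(R4) = 0.0009346 S between n3,n1
  Y(R5) = 0.001517 S between n7,n3
  Y(R6) = 0.03413 S between n3,n5
  Y(R7) = 0.003509 S between n4,n7
  Y(R8) = 0.001996 S between n6,n4
  Y(R9) = 0.8547 S between n1,n3
  I1: injects 0.367 A into n4 (from n0)
  Y(R10) = 0.004695 S between n5,n7
  Y(R11) = 0.0007813 S between n3,n7
  Y(R12) = 0.0003509 S between n1,n6
  Y(R13) = 0.09804 S between n3,n5
  Y(C1) = 0.000 S between n3,n5
  I2: injects 0.28 A into n4 (from n0)
  Y(R14) = 0.03831 S between n6,n2
  V1: constraint V(n2)−V(n4) = 13.1
  V2: constraint V(n7)−V(n3) = 29.8
Assemble and solve the 9×9 MNA system:
  V(n1)=-0.1873  V(n2)=14.69  V(n3)=-0.1930  V(n4)=1.592  V(n5)=0.8292  V(n6)=13.92  V(n7)=29.61
  i(V1)=-0.02956  i(V2)=-0.3019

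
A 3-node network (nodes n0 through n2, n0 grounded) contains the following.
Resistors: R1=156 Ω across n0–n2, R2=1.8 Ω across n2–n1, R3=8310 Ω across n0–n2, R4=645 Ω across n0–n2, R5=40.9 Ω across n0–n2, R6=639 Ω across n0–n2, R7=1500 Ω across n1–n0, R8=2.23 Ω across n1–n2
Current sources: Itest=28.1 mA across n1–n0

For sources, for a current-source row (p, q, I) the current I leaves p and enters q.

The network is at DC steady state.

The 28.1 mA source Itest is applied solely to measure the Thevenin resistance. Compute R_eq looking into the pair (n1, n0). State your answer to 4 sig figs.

R_eq = 29.72 Ω

MNA unknowns: 2 node voltages V₁..V_2
R1: Y=0.006410 on G[0,2]
R2: Y=0.5556 on G[2,1]
R3: Y=0.0001203 on G[0,2]
R4: Y=0.001550 on G[0,2]
R5: Y=0.02445 on G[0,2]
R6: Y=0.001565 on G[0,2]
R7: Y=0.0006667 on G[1,0]
R8: Y=0.4484 on G[1,2]
Itest: z[1]−=0.0281, z[0]+=0.0281
solve → V1=-0.8353, V2=-0.8078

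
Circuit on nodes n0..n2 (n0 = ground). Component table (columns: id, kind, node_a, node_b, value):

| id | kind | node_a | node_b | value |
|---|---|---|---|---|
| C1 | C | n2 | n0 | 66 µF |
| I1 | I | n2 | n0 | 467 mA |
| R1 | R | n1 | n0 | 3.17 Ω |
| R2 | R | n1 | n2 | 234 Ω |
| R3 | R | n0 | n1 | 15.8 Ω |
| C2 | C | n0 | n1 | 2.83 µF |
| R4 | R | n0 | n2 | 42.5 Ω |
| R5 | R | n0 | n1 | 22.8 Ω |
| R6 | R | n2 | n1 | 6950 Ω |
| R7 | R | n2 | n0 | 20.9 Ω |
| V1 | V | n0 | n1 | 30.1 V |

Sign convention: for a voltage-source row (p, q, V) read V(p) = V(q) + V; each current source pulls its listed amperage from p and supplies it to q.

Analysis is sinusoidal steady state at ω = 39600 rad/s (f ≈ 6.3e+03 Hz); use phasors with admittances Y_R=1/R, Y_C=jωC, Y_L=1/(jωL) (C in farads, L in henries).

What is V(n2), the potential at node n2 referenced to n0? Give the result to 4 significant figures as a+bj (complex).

Apply KCL at each of the 2 non-ground nodes and solve the resulting linear system.
Node n1: branches {R1, R2, R3, C2, R5, R6, V1} → V_1 = -30.10+0.000j
Node n2: branches {C1, I1, R2, R4, R6, R7} → V_2 = -0.006651+0.2294j
Source currents: i(V1)=-12.85-3.374j

-0.006651+0.2294j V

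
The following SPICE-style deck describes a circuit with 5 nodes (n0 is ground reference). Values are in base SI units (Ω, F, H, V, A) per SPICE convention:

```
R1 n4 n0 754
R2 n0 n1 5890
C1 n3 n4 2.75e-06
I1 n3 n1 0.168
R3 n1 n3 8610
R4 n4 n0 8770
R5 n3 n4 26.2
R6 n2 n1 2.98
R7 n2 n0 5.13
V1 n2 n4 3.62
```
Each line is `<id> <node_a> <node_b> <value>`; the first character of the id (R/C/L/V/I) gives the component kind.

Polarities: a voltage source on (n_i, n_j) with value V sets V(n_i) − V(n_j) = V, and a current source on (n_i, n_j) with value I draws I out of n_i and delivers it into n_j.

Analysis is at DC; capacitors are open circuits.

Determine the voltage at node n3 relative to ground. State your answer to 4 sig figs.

MNA unknowns: 4 node voltages V₁..V_4 plus 1 source current (V1)
R1: Y=0.001326 on G[4,0]
R2: Y=0.0001698 on G[0,1]
C1: Y=0.000 on G[3,4]
I1: z[3]−=0.168, z[1]+=0.168
R3: Y=0.0001161 on G[1,3]
R4: Y=0.0001140 on G[4,0]
R5: Y=0.03817 on G[3,4]
R6: Y=0.3356 on G[2,1]
R7: Y=0.1949 on G[2,0]
V1: row V2−V4=3.62, i_V1 at 2,4
solve → V1=0.5235, V2=0.02610, V3=-7.970, V4=-3.594
aux → i_V1=0.1618

-7.970 V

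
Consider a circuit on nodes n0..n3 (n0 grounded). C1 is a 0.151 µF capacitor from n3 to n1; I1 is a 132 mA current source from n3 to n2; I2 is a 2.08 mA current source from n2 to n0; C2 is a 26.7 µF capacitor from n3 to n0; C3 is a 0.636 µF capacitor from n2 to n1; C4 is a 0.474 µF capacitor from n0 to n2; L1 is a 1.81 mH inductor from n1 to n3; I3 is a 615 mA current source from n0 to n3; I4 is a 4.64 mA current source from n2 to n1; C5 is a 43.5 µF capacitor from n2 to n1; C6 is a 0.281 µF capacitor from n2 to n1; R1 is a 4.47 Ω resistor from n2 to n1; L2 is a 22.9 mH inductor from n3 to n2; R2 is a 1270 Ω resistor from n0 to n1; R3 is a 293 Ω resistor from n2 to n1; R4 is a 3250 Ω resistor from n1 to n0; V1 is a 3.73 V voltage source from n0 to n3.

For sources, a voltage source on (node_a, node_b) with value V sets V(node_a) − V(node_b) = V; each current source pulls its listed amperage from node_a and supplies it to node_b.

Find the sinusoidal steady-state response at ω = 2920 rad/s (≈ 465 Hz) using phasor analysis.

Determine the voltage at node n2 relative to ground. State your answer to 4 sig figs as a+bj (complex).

-3.366+0.4839j V

Element admittances at ω=2920 rad/s:
  Y(C1) = 0.000+0.0004409j S between n3,n1
  I1: injects 0.132 A into n2 (from n3)
  I2: injects 0.00208 A into n0 (from n2)
  Y(C2) = 0.000+0.07796j S between n3,n0
  Y(C3) = 0.000+0.001857j S between n2,n1
  Y(C4) = 0.000+0.001384j S between n0,n2
  Y(L1) = 0.000-0.1892j S between n1,n3
  I3: injects 0.615 A into n3 (from n0)
  I4: injects 0.00464 A into n1 (from n2)
  Y(C5) = 0.000+0.1270j S between n2,n1
  Y(C6) = 0.000+0.0008205j S between n2,n1
  Y(R1) = 0.2237+0.000j S between n2,n1
  Y(L2) = 0.000-0.01495j S between n3,n2
  Y(R2) = 0.0007874+0.000j S between n0,n1
  Y(R3) = 0.003413+0.000j S between n2,n1
  Y(R4) = 0.0003077+0.000j S between n1,n0
  V1: constraint V(n0)−V(n3) = 3.73
Assemble and solve the 4×4 MNA system:
  V(n1)=-3.780+0.6754j  V(n2)=-3.366+0.4839j  V(n3)=-3.730+0.000j
  i(V1)=-0.6177-0.2947j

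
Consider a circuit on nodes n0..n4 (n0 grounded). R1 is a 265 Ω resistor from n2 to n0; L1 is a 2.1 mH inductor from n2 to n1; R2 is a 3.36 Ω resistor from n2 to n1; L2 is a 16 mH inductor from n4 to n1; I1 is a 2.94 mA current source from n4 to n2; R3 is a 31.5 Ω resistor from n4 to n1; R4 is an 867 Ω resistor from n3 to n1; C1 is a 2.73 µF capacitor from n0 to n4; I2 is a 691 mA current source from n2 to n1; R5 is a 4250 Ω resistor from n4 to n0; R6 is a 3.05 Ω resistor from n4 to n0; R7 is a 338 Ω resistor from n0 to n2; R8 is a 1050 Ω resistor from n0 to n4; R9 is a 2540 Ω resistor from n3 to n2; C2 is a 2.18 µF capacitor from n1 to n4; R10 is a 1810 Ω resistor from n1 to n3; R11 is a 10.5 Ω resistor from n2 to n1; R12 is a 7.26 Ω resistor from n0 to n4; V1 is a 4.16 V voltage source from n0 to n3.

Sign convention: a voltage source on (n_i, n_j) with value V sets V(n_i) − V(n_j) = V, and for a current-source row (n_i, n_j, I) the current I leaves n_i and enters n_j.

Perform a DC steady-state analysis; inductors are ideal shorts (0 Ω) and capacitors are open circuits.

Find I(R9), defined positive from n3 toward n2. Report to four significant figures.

-0.001631 A

Apply KCL at each of the 4 non-ground nodes and solve the resulting linear system.
Node n1: branches {L1, R2, L2, R3, R4, I2, C2, R10, R11} → V_1 = -0.01836
Node n2: branches {R1, L1, R2, I1, I2, R7, R9, R11} → V_2 = -0.01836
Node n3: branches {R4, R9, R10, V1} → V_3 = -4.160
Node n4: branches {L2, I1, R3, C1, R5, R6, R8, C2, R12} → V_4 = -0.01836
Source currents: i(L1)=-0.6896, i(L2)=0.005632, i(V1)=-0.008696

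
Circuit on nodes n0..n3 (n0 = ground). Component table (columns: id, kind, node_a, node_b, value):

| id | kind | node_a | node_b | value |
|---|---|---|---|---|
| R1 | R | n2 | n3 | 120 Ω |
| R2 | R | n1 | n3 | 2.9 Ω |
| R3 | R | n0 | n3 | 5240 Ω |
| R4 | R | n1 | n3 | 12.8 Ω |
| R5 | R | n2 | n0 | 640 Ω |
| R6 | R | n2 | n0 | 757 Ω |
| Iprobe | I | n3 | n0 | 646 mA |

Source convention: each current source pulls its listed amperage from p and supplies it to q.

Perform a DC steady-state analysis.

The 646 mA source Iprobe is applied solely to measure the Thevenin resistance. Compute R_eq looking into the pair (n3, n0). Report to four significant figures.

R_eq = 428.6 Ω

MNA unknowns: 3 node voltages V₁..V_3
R1: Y=0.008333 on G[2,3]
R2: Y=0.3448 on G[1,3]
R3: Y=0.0001908 on G[0,3]
R4: Y=0.07812 on G[1,3]
R5: Y=0.001563 on G[2,0]
R6: Y=0.001321 on G[2,0]
Iprobe: z[3]−=0.646, z[0]+=0.646
solve → V1=-276.9, V2=-205.7, V3=-276.9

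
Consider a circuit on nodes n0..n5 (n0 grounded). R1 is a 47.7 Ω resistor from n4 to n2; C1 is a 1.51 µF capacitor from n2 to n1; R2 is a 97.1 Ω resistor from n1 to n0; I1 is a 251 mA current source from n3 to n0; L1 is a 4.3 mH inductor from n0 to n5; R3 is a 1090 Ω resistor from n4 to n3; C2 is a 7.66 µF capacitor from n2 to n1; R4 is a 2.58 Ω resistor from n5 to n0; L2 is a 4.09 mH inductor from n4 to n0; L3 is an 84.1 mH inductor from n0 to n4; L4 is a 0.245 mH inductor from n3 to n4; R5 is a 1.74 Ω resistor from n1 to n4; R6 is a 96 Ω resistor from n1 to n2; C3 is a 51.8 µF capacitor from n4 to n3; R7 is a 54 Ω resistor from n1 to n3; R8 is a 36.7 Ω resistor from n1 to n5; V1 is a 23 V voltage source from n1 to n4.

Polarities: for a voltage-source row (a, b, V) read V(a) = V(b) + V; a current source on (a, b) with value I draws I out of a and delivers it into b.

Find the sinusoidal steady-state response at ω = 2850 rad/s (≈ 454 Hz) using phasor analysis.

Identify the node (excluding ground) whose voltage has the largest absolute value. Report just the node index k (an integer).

Element admittances at ω=2850 rad/s:
  Y(R1) = 0.02096+0.000j S between n4,n2
  Y(C1) = 0.000+0.004304j S between n2,n1
  Y(R2) = 0.01030+0.000j S between n1,n0
  I1: injects 0.251 A into n0 (from n3)
  Y(L1) = 0.000-0.08160j S between n0,n5
  Y(R3) = 0.0009174+0.000j S between n4,n3
  Y(C2) = 0.000+0.02183j S between n2,n1
  Y(R4) = 0.3876+0.000j S between n5,n0
  Y(L2) = 0.000-0.08579j S between n4,n0
  Y(L3) = 0.000-0.004172j S between n0,n4
  Y(L4) = 0.000-1.432j S between n3,n4
  Y(R5) = 0.5747+0.000j S between n1,n4
  Y(R6) = 0.01042+0.000j S between n1,n2
  Y(C3) = 0.000+0.1476j S between n4,n3
  Y(R7) = 0.01852+0.000j S between n1,n3
  Y(R8) = 0.02725+0.000j S between n1,n5
  V1: constraint V(n1)−V(n4) = 23
Assemble and solve the 6×6 MNA system:
  V(n1)=18.85-10.26j  V(n2)=9.772-2.700j  V(n3)=-4.153-10.12j  V(n4)=-4.155-10.26j  V(n5)=1.319-0.4141j
  i(V1)=-14.61+0.2179j

1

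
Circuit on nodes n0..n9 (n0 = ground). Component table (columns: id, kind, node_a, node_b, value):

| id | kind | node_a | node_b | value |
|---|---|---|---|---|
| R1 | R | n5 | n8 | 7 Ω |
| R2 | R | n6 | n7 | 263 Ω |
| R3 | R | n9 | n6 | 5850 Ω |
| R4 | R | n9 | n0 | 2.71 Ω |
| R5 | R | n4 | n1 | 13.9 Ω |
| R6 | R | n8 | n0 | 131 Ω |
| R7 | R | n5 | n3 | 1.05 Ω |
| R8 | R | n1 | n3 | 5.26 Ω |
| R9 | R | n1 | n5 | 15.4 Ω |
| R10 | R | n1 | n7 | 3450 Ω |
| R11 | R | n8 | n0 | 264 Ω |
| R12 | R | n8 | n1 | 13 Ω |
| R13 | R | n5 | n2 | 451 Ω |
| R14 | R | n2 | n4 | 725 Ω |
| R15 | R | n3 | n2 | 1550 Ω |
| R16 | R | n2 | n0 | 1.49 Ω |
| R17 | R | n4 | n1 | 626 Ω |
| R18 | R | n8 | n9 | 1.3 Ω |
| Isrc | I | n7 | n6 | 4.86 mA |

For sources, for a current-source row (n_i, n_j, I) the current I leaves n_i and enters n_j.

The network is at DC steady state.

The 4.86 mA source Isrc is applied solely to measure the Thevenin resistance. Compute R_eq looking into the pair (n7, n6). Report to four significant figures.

Apply KCL at each of the 9 non-ground nodes and solve the resulting linear system.
Node n1: branches {R5, R8, R9, R10, R12, R17} → V_1 = -0.0009532
Node n2: branches {R13, R14, R15, R16} → V_2 = -4.660e-06
Node n3: branches {R7, R8, R15} → V_3 = -0.0006890
Node n4: branches {R5, R14, R17} → V_4 = -0.0009358
Node n5: branches {R1, R7, R9, R13} → V_5 = -0.0006367
Node n6: branches {R2, R3, Isrc} → V_6 = 0.7813
Node n7: branches {R2, R10, Isrc} → V_7 = -0.4617
Node n8: branches {R1, R6, R11, R12, R18} → V_8 = -0.0001540
Node n9: branches {R3, R4, R18} → V_9 = 1.324e-05

R_eq = 255.8 Ω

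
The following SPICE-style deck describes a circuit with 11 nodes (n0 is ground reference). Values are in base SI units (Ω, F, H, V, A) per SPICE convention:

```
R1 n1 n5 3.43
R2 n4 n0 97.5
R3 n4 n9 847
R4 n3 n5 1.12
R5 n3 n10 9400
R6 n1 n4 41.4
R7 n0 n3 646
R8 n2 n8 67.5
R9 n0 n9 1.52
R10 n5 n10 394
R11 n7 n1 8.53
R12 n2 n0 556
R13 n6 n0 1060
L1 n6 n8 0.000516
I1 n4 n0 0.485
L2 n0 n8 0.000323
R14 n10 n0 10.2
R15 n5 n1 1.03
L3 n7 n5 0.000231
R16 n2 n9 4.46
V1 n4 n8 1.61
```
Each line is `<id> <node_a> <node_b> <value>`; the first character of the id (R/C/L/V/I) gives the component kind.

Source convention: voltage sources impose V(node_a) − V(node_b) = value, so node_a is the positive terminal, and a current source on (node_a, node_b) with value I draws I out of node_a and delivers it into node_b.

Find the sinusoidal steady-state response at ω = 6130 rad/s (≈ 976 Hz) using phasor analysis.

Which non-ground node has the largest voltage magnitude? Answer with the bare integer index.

Apply KCL at each of the 10 non-ground nodes and solve the resulting linear system.
Node n1: branches {R1, R6, R11, R15} → V_1 = 1.326-0.8584j
Node n2: branches {R8, R12, R16} → V_2 = -0.002192-0.08255j
Node n3: branches {R4, R5, R7} → V_3 = 1.319-0.8544j
Node n4: branches {R2, R3, R6, I1, V1} → V_4 = 1.551-1.004j
Node n5: branches {R1, R4, R10, R15, L3} → V_5 = 1.322-0.8559j
Node n6: branches {R13, L1} → V_6 = -0.06159-1.004j
Node n7: branches {R11, L3} → V_7 = 1.322-0.8554j
Node n8: branches {R8, L1, L2, V1} → V_8 = -0.05859-1.004j
Node n9: branches {R3, R9, R16} → V_9 = 0.001517-0.02230j
Node n10: branches {R5, R10, R14} → V_10 = 0.03472-0.02248j
Source currents: i(V1)=-0.5082+0.01499j

4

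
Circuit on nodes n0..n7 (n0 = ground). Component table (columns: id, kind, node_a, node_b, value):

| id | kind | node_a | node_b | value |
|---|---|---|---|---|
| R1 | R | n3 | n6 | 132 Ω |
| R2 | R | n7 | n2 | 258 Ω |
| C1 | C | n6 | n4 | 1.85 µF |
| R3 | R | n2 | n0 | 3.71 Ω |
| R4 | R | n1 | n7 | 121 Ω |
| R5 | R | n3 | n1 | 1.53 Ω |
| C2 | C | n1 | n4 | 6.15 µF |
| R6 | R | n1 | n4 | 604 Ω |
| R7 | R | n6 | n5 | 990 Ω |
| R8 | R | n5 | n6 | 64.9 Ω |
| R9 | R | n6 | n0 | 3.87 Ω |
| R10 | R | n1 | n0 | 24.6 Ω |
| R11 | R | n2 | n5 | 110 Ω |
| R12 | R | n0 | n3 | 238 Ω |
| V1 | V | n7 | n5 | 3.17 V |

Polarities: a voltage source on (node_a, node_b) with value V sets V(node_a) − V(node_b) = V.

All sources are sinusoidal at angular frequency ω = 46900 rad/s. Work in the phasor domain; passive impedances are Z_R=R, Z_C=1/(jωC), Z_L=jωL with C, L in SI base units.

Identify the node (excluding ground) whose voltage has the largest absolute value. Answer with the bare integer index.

7

Element admittances at ω=46900 rad/s:
  Y(R1) = 0.007576+0.000j S between n3,n6
  Y(R2) = 0.003876+0.000j S between n7,n2
  Y(C1) = 0.000+0.08677j S between n6,n4
  Y(R3) = 0.2695+0.000j S between n2,n0
  Y(R4) = 0.008264+0.000j S between n1,n7
  Y(R5) = 0.6536+0.000j S between n3,n1
  Y(C2) = 0.000+0.2884j S between n1,n4
  Y(R6) = 0.001656+0.000j S between n1,n4
  Y(R7) = 0.001010+0.000j S between n6,n5
  Y(R8) = 0.01541+0.000j S between n5,n6
  Y(R9) = 0.2584+0.000j S between n6,n0
  Y(R10) = 0.04065+0.000j S between n1,n0
  Y(R11) = 0.009091+0.000j S between n2,n5
  Y(R12) = 0.004202+0.000j S between n0,n3
  V1: constraint V(n7)−V(n5) = 3.17
Assemble and solve the 8×8 MNA system:
  V(n1)=0.1111-0.1401j  V(n2)=-0.002678-0.0009211j  V(n3)=0.1090-0.1373j  V(n4)=0.08146-0.1020j  V(n5)=-1.006-0.02007j  V(n6)=-0.01646+0.02524j  V(n7)=2.164-0.02007j
  i(V1)=-0.02537-0.0009179j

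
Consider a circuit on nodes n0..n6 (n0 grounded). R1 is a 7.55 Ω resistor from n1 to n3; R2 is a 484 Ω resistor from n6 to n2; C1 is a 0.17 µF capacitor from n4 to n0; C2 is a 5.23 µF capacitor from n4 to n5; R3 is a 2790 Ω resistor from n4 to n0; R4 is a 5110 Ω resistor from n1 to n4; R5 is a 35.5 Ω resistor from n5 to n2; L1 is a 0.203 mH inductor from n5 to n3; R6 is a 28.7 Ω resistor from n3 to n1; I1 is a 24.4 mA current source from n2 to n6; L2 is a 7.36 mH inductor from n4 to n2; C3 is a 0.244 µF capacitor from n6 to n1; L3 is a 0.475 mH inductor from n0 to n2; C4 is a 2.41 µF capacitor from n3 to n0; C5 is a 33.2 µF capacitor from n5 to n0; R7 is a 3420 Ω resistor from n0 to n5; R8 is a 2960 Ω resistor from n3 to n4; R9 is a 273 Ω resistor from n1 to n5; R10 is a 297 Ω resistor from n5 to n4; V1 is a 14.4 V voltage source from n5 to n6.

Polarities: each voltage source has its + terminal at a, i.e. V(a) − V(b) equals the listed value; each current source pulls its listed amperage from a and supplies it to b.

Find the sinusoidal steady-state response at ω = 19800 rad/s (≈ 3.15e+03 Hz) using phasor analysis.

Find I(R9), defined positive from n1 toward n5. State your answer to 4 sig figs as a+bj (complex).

MNA unknowns: 6 node voltages V₁..V_6 plus 1 source current (V1)
R1: Y=0.1325+0.000j on G[1,3]
R2: Y=0.002066+0.000j on G[6,2]
C1: Y=0.000+0.003366j on G[4,0]
C2: Y=0.000+0.1036j on G[4,5]
R3: Y=0.0003584+0.000j on G[4,0]
R4: Y=0.0001957+0.000j on G[1,4]
R5: Y=0.02817+0.000j on G[5,2]
L1: Y=0.000-0.2488j on G[5,3]
R6: Y=0.03484+0.000j on G[3,1]
I1: z[2]−=0.0244, z[6]+=0.0244
L2: Y=0.000-0.006862j on G[4,2]
C3: Y=0.000+0.004831j on G[6,1]
L3: Y=0.000-0.1063j on G[0,2]
C4: Y=0.000+0.04772j on G[3,0]
C5: Y=0.000+0.6574j on G[5,0]
R7: Y=0.0002924+0.000j on G[0,5]
R8: Y=0.0003378+0.000j on G[3,4]
R9: Y=0.003663+0.000j on G[1,5]
R10: Y=0.003367+0.000j on G[5,4]
V1: row V5−V6=14.4, i_V1 at 5,6
solve → V1=0.2767-0.5153j, V2=-0.1076-0.4624j, V3=0.2969-0.1007j, V4=-0.03463-0.03967j, V5=-0.03873-0.06732j, V6=-14.44-0.06732j
aux → i_V1=-0.05617-0.07028j

0.001155-0.001641j A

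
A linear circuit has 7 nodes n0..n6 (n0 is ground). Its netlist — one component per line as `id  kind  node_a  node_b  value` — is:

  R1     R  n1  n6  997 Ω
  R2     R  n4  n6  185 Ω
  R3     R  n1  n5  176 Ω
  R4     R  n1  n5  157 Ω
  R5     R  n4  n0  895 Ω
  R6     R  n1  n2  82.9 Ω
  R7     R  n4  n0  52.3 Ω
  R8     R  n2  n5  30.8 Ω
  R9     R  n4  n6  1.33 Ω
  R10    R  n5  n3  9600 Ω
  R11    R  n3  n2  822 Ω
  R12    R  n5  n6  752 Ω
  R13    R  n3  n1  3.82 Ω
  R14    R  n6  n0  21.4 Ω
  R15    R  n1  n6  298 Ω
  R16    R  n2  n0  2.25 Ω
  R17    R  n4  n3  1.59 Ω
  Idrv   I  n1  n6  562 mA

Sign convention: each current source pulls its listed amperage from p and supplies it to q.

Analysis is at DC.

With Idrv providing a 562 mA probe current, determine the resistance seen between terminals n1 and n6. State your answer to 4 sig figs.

Apply KCL at each of the 6 non-ground nodes and solve the resulting linear system.
Node n1: branches {R1, R3, R4, R6, R13, R15, Idrv} → V_1 = -2.445
Node n2: branches {R6, R8, R11, R16} → V_2 = -0.1073
Node n3: branches {R10, R11, R13, R17} → V_3 = -0.5420
Node n4: branches {R2, R5, R7, R9, R17} → V_4 = 0.2491
Node n5: branches {R3, R4, R8, R10, R12} → V_5 = -0.6917
Node n6: branches {R1, R2, R9, R12, R14, R15, Idrv} → V_6 = 0.9128

R_eq = 5.974 Ω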